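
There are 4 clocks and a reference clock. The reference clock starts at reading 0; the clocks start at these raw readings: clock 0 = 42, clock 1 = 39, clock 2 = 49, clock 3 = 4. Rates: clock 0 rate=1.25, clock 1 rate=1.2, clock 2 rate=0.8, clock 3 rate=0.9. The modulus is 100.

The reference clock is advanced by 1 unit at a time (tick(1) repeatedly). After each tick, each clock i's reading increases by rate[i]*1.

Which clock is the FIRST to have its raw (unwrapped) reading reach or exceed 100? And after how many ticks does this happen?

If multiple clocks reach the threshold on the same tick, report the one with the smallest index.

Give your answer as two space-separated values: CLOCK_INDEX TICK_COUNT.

Answer: 0 47

Derivation:
clock 0: start=42, rate=1.25, needs 100-42 = 58; ticks = ceil(58/1.25) = ceil(46.4000) = 47; reading at tick 47 = 42 + 1.25*47 = 100.7500
clock 1: start=39, rate=1.2, needs 100-39 = 61; ticks = ceil(61/1.2) = ceil(50.8333) = 51; reading at tick 51 = 39 + 1.2*51 = 100.2000
clock 2: start=49, rate=0.8, needs 100-49 = 51; ticks = ceil(51/0.8) = ceil(63.7500) = 64; reading at tick 64 = 49 + 0.8*64 = 100.2000
clock 3: start=4, rate=0.9, needs 100-4 = 96; ticks = ceil(96/0.9) = ceil(106.6667) = 107; reading at tick 107 = 4 + 0.9*107 = 100.3000
Minimum tick count = 47; winners = [0]; smallest index = 0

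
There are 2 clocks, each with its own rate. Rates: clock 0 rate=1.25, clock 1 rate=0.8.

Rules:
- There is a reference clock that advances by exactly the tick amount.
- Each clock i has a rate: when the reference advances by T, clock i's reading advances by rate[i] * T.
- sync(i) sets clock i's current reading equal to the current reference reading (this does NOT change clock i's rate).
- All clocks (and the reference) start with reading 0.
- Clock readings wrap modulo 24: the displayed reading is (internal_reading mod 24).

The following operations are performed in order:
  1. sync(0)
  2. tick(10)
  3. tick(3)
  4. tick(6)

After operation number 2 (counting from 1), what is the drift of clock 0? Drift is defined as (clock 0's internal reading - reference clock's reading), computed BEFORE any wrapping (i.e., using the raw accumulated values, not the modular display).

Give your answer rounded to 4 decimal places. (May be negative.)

After op 1 sync(0): ref=0.0000 raw=[0.0000 0.0000]
After op 2 tick(10): ref=10.0000 raw=[12.5000 8.0000]
Drift of clock 0 after op 2: 12.5000 - 10.0000 = 2.5000

Answer: 2.5000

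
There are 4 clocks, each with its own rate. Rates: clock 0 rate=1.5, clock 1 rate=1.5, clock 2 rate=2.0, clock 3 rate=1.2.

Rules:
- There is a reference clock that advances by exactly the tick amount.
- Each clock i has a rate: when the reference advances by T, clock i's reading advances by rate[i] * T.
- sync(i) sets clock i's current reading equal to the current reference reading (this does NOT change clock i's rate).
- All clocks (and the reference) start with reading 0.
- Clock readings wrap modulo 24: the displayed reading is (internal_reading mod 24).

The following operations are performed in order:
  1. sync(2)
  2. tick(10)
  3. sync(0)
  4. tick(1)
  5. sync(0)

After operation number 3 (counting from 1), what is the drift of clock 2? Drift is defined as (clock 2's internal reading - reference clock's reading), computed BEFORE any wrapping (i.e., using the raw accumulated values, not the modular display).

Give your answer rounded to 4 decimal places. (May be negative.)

Answer: 10.0000

Derivation:
After op 1 sync(2): ref=0.0000 raw=[0.0000 0.0000 0.0000 0.0000]
After op 2 tick(10): ref=10.0000 raw=[15.0000 15.0000 20.0000 12.0000]
After op 3 sync(0): ref=10.0000 raw=[10.0000 15.0000 20.0000 12.0000]
Drift of clock 2 after op 3: 20.0000 - 10.0000 = 10.0000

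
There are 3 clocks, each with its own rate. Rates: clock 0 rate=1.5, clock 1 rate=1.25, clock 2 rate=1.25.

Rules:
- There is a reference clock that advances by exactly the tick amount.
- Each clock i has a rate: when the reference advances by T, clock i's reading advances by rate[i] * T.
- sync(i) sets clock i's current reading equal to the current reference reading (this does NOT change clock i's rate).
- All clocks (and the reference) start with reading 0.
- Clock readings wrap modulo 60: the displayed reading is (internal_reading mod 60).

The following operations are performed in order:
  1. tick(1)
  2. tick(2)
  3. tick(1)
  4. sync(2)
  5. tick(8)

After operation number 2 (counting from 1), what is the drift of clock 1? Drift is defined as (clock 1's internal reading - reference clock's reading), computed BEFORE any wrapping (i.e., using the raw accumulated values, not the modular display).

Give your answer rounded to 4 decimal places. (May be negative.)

Answer: 0.7500

Derivation:
After op 1 tick(1): ref=1.0000 raw=[1.5000 1.2500 1.2500]
After op 2 tick(2): ref=3.0000 raw=[4.5000 3.7500 3.7500]
Drift of clock 1 after op 2: 3.7500 - 3.0000 = 0.7500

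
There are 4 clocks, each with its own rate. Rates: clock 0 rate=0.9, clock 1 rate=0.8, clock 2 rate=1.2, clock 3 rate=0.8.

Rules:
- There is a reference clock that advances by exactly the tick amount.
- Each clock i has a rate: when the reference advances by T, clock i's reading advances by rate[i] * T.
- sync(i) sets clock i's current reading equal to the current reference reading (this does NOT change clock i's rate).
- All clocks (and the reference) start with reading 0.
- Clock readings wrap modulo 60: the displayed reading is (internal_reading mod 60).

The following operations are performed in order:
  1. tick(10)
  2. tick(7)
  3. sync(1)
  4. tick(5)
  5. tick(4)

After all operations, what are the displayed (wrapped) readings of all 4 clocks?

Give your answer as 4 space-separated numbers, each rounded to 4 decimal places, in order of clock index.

Answer: 23.4000 24.2000 31.2000 20.8000

Derivation:
After op 1 tick(10): ref=10.0000 raw=[9.0000 8.0000 12.0000 8.0000]
After op 2 tick(7): ref=17.0000 raw=[15.3000 13.6000 20.4000 13.6000]
After op 3 sync(1): ref=17.0000 raw=[15.3000 17.0000 20.4000 13.6000]
After op 4 tick(5): ref=22.0000 raw=[19.8000 21.0000 26.4000 17.6000]
After op 5 tick(4): ref=26.0000 raw=[23.4000 24.2000 31.2000 20.8000]
Wrap final raw readings (mod 60): 23.4000 mod 60 = 23.4000; 24.2000 mod 60 = 24.2000; 31.2000 mod 60 = 31.2000; 20.8000 mod 60 = 20.8000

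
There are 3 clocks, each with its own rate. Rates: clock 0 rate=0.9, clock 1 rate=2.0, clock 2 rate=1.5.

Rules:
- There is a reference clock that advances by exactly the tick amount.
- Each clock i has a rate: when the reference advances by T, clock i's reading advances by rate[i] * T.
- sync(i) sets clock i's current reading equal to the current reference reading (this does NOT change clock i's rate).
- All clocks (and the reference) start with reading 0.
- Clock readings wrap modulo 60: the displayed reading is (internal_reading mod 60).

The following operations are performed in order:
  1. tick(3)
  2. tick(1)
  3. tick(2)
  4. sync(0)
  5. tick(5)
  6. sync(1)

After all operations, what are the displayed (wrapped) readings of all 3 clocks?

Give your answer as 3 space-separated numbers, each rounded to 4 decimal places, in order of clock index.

Answer: 10.5000 11.0000 16.5000

Derivation:
After op 1 tick(3): ref=3.0000 raw=[2.7000 6.0000 4.5000]
After op 2 tick(1): ref=4.0000 raw=[3.6000 8.0000 6.0000]
After op 3 tick(2): ref=6.0000 raw=[5.4000 12.0000 9.0000]
After op 4 sync(0): ref=6.0000 raw=[6.0000 12.0000 9.0000]
After op 5 tick(5): ref=11.0000 raw=[10.5000 22.0000 16.5000]
After op 6 sync(1): ref=11.0000 raw=[10.5000 11.0000 16.5000]
Wrap final raw readings (mod 60): 10.5000 mod 60 = 10.5000; 11.0000 mod 60 = 11.0000; 16.5000 mod 60 = 16.5000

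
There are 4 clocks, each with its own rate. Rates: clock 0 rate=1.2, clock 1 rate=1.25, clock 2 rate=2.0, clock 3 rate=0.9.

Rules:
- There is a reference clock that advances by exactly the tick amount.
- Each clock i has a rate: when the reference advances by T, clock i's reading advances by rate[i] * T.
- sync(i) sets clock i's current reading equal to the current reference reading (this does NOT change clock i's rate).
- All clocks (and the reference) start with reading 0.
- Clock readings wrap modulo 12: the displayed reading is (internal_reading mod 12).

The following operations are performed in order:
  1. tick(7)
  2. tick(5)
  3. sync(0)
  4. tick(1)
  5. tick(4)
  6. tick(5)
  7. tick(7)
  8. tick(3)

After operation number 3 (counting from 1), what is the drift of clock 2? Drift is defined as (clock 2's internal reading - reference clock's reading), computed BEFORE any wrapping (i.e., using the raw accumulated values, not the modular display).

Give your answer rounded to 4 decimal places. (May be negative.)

Answer: 12.0000

Derivation:
After op 1 tick(7): ref=7.0000 raw=[8.4000 8.7500 14.0000 6.3000]
After op 2 tick(5): ref=12.0000 raw=[14.4000 15.0000 24.0000 10.8000]
After op 3 sync(0): ref=12.0000 raw=[12.0000 15.0000 24.0000 10.8000]
Drift of clock 2 after op 3: 24.0000 - 12.0000 = 12.0000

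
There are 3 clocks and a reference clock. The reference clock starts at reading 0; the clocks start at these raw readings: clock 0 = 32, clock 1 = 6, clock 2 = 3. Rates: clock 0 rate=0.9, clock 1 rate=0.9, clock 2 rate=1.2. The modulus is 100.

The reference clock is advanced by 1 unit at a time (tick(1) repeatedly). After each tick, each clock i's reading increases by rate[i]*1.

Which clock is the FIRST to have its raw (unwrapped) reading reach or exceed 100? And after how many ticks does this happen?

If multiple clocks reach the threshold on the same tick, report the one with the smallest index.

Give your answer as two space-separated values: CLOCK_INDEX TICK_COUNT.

clock 0: start=32, rate=0.9, needs 100-32 = 68; ticks = ceil(68/0.9) = ceil(75.5556) = 76; reading at tick 76 = 32 + 0.9*76 = 100.4000
clock 1: start=6, rate=0.9, needs 100-6 = 94; ticks = ceil(94/0.9) = ceil(104.4444) = 105; reading at tick 105 = 6 + 0.9*105 = 100.5000
clock 2: start=3, rate=1.2, needs 100-3 = 97; ticks = ceil(97/1.2) = ceil(80.8333) = 81; reading at tick 81 = 3 + 1.2*81 = 100.2000
Minimum tick count = 76; winners = [0]; smallest index = 0

Answer: 0 76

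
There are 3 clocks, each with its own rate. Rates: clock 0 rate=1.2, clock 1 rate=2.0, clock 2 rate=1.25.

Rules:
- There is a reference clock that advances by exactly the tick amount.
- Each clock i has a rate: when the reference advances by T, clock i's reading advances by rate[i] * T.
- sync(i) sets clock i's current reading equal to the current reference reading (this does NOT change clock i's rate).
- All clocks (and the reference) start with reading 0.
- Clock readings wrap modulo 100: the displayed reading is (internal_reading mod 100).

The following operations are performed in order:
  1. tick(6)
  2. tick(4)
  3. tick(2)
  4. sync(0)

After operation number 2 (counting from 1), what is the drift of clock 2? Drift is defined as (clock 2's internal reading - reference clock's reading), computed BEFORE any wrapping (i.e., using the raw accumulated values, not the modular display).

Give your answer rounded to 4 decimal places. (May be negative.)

After op 1 tick(6): ref=6.0000 raw=[7.2000 12.0000 7.5000]
After op 2 tick(4): ref=10.0000 raw=[12.0000 20.0000 12.5000]
Drift of clock 2 after op 2: 12.5000 - 10.0000 = 2.5000

Answer: 2.5000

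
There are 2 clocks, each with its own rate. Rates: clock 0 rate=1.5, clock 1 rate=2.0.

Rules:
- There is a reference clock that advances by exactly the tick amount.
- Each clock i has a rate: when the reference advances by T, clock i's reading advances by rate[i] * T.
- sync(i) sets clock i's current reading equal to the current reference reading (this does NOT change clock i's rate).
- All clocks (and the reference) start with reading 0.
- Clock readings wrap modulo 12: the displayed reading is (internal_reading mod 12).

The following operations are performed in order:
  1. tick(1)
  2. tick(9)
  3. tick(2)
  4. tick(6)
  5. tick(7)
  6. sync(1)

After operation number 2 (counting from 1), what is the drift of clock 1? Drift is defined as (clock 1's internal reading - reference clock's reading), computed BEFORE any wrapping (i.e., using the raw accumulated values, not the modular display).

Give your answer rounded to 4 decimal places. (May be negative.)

After op 1 tick(1): ref=1.0000 raw=[1.5000 2.0000]
After op 2 tick(9): ref=10.0000 raw=[15.0000 20.0000]
Drift of clock 1 after op 2: 20.0000 - 10.0000 = 10.0000

Answer: 10.0000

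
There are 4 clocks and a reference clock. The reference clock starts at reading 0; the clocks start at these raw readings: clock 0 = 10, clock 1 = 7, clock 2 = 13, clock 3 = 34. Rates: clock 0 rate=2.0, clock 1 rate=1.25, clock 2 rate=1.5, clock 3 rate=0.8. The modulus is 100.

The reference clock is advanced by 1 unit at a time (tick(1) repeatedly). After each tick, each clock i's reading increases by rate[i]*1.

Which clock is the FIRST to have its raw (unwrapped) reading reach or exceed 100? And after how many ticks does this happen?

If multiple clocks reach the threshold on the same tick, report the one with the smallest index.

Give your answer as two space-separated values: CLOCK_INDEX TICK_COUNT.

Answer: 0 45

Derivation:
clock 0: start=10, rate=2.0, needs 100-10 = 90; ticks = ceil(90/2.0) = ceil(45.0000) = 45; reading at tick 45 = 10 + 2.0*45 = 100.0000
clock 1: start=7, rate=1.25, needs 100-7 = 93; ticks = ceil(93/1.25) = ceil(74.4000) = 75; reading at tick 75 = 7 + 1.25*75 = 100.7500
clock 2: start=13, rate=1.5, needs 100-13 = 87; ticks = ceil(87/1.5) = ceil(58.0000) = 58; reading at tick 58 = 13 + 1.5*58 = 100.0000
clock 3: start=34, rate=0.8, needs 100-34 = 66; ticks = ceil(66/0.8) = ceil(82.5000) = 83; reading at tick 83 = 34 + 0.8*83 = 100.4000
Minimum tick count = 45; winners = [0]; smallest index = 0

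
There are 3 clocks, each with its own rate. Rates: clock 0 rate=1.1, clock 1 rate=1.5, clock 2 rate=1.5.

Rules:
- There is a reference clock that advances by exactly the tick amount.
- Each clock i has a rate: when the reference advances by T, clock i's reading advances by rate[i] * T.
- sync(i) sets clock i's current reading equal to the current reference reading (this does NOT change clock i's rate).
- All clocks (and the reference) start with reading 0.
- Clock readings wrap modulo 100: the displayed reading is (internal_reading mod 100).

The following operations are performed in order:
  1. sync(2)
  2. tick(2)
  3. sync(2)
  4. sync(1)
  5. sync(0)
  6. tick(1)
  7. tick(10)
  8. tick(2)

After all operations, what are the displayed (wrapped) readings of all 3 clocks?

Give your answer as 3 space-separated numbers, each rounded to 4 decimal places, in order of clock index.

After op 1 sync(2): ref=0.0000 raw=[0.0000 0.0000 0.0000]
After op 2 tick(2): ref=2.0000 raw=[2.2000 3.0000 3.0000]
After op 3 sync(2): ref=2.0000 raw=[2.2000 3.0000 2.0000]
After op 4 sync(1): ref=2.0000 raw=[2.2000 2.0000 2.0000]
After op 5 sync(0): ref=2.0000 raw=[2.0000 2.0000 2.0000]
After op 6 tick(1): ref=3.0000 raw=[3.1000 3.5000 3.5000]
After op 7 tick(10): ref=13.0000 raw=[14.1000 18.5000 18.5000]
After op 8 tick(2): ref=15.0000 raw=[16.3000 21.5000 21.5000]
Wrap final raw readings (mod 100): 16.3000 mod 100 = 16.3000; 21.5000 mod 100 = 21.5000; 21.5000 mod 100 = 21.5000

Answer: 16.3000 21.5000 21.5000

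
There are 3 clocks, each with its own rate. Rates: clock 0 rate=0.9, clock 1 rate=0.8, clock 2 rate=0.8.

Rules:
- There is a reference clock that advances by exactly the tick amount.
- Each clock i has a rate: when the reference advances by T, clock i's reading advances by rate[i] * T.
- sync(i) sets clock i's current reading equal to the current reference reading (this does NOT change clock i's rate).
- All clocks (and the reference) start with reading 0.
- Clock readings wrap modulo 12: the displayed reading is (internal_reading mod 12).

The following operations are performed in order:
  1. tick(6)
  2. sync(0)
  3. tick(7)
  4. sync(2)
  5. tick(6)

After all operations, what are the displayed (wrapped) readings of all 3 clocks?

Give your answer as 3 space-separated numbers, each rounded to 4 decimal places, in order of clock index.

Answer: 5.7000 3.2000 5.8000

Derivation:
After op 1 tick(6): ref=6.0000 raw=[5.4000 4.8000 4.8000]
After op 2 sync(0): ref=6.0000 raw=[6.0000 4.8000 4.8000]
After op 3 tick(7): ref=13.0000 raw=[12.3000 10.4000 10.4000]
After op 4 sync(2): ref=13.0000 raw=[12.3000 10.4000 13.0000]
After op 5 tick(6): ref=19.0000 raw=[17.7000 15.2000 17.8000]
Wrap final raw readings (mod 12): 17.7000 mod 12 = 5.7000; 15.2000 mod 12 = 3.2000; 17.8000 mod 12 = 5.8000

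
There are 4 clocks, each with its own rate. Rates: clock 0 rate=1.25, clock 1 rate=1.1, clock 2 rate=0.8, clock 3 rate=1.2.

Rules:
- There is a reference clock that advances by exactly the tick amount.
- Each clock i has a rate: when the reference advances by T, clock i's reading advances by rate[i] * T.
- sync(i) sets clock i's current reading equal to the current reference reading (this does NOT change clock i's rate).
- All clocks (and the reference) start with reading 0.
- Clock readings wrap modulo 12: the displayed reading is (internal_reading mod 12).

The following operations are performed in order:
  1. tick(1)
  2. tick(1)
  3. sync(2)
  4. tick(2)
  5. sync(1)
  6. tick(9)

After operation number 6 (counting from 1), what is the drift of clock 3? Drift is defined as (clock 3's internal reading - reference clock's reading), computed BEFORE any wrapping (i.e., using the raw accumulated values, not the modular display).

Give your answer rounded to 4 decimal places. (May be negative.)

After op 1 tick(1): ref=1.0000 raw=[1.2500 1.1000 0.8000 1.2000]
After op 2 tick(1): ref=2.0000 raw=[2.5000 2.2000 1.6000 2.4000]
After op 3 sync(2): ref=2.0000 raw=[2.5000 2.2000 2.0000 2.4000]
After op 4 tick(2): ref=4.0000 raw=[5.0000 4.4000 3.6000 4.8000]
After op 5 sync(1): ref=4.0000 raw=[5.0000 4.0000 3.6000 4.8000]
After op 6 tick(9): ref=13.0000 raw=[16.2500 13.9000 10.8000 15.6000]
Drift of clock 3 after op 6: 15.6000 - 13.0000 = 2.6000

Answer: 2.6000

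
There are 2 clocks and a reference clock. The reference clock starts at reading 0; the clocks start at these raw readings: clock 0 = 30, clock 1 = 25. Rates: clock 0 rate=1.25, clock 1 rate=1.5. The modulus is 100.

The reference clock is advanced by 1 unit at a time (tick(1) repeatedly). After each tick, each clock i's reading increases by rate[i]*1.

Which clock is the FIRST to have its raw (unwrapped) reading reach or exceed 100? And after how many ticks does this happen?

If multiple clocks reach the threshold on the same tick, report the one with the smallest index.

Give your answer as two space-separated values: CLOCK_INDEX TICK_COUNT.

Answer: 1 50

Derivation:
clock 0: start=30, rate=1.25, needs 100-30 = 70; ticks = ceil(70/1.25) = ceil(56.0000) = 56; reading at tick 56 = 30 + 1.25*56 = 100.0000
clock 1: start=25, rate=1.5, needs 100-25 = 75; ticks = ceil(75/1.5) = ceil(50.0000) = 50; reading at tick 50 = 25 + 1.5*50 = 100.0000
Minimum tick count = 50; winners = [1]; smallest index = 1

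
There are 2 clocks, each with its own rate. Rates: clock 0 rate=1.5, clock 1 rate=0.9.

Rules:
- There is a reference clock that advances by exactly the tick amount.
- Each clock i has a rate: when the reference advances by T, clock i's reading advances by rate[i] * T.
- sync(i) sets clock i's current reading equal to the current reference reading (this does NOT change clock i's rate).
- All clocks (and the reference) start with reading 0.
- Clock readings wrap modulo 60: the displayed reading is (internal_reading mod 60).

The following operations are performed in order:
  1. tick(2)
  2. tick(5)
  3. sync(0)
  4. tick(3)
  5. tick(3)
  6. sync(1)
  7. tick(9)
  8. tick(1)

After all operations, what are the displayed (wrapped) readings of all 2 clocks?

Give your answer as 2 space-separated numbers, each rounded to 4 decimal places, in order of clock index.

Answer: 31.0000 22.0000

Derivation:
After op 1 tick(2): ref=2.0000 raw=[3.0000 1.8000]
After op 2 tick(5): ref=7.0000 raw=[10.5000 6.3000]
After op 3 sync(0): ref=7.0000 raw=[7.0000 6.3000]
After op 4 tick(3): ref=10.0000 raw=[11.5000 9.0000]
After op 5 tick(3): ref=13.0000 raw=[16.0000 11.7000]
After op 6 sync(1): ref=13.0000 raw=[16.0000 13.0000]
After op 7 tick(9): ref=22.0000 raw=[29.5000 21.1000]
After op 8 tick(1): ref=23.0000 raw=[31.0000 22.0000]
Wrap final raw readings (mod 60): 31.0000 mod 60 = 31.0000; 22.0000 mod 60 = 22.0000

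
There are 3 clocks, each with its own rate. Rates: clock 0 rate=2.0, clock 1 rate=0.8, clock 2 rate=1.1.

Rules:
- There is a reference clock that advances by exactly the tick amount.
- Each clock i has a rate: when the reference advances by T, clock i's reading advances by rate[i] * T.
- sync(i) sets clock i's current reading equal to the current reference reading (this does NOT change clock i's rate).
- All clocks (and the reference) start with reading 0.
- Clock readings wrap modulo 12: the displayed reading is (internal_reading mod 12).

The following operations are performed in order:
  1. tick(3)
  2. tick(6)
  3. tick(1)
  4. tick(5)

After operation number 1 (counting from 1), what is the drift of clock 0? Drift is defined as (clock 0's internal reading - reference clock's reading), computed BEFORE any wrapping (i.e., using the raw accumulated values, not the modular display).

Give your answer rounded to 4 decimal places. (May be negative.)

Answer: 3.0000

Derivation:
After op 1 tick(3): ref=3.0000 raw=[6.0000 2.4000 3.3000]
Drift of clock 0 after op 1: 6.0000 - 3.0000 = 3.0000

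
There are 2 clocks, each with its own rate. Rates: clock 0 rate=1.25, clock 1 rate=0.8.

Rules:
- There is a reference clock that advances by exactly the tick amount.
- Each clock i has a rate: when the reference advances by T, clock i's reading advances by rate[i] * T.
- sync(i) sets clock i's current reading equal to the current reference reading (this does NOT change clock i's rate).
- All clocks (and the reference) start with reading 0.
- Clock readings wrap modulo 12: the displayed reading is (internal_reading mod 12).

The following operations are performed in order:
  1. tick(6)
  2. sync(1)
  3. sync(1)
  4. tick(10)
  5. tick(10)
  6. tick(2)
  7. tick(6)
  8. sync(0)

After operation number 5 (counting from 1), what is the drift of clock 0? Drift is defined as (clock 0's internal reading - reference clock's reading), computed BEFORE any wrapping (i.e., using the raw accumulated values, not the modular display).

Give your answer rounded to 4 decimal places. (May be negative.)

After op 1 tick(6): ref=6.0000 raw=[7.5000 4.8000]
After op 2 sync(1): ref=6.0000 raw=[7.5000 6.0000]
After op 3 sync(1): ref=6.0000 raw=[7.5000 6.0000]
After op 4 tick(10): ref=16.0000 raw=[20.0000 14.0000]
After op 5 tick(10): ref=26.0000 raw=[32.5000 22.0000]
Drift of clock 0 after op 5: 32.5000 - 26.0000 = 6.5000

Answer: 6.5000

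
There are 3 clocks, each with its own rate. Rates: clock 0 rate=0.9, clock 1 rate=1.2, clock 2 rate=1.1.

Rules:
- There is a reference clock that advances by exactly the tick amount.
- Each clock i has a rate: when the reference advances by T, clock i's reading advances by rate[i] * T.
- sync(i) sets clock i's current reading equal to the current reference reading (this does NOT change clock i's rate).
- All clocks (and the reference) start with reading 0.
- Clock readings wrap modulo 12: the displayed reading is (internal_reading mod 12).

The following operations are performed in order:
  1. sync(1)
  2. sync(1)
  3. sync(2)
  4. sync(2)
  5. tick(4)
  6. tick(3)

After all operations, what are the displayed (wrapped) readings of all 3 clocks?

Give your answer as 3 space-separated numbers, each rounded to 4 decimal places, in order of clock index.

After op 1 sync(1): ref=0.0000 raw=[0.0000 0.0000 0.0000]
After op 2 sync(1): ref=0.0000 raw=[0.0000 0.0000 0.0000]
After op 3 sync(2): ref=0.0000 raw=[0.0000 0.0000 0.0000]
After op 4 sync(2): ref=0.0000 raw=[0.0000 0.0000 0.0000]
After op 5 tick(4): ref=4.0000 raw=[3.6000 4.8000 4.4000]
After op 6 tick(3): ref=7.0000 raw=[6.3000 8.4000 7.7000]
Wrap final raw readings (mod 12): 6.3000 mod 12 = 6.3000; 8.4000 mod 12 = 8.4000; 7.7000 mod 12 = 7.7000

Answer: 6.3000 8.4000 7.7000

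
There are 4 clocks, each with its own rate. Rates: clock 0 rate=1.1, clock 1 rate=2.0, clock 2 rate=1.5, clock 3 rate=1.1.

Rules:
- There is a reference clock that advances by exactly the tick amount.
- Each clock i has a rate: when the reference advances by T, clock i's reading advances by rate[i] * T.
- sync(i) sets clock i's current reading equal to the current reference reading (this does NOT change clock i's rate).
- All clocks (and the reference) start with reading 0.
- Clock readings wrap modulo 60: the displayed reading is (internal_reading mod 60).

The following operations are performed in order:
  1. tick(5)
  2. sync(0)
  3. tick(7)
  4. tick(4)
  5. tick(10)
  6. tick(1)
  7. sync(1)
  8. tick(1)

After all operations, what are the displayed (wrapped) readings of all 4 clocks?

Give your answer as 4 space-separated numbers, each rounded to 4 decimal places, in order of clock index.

Answer: 30.3000 29.0000 42.0000 30.8000

Derivation:
After op 1 tick(5): ref=5.0000 raw=[5.5000 10.0000 7.5000 5.5000]
After op 2 sync(0): ref=5.0000 raw=[5.0000 10.0000 7.5000 5.5000]
After op 3 tick(7): ref=12.0000 raw=[12.7000 24.0000 18.0000 13.2000]
After op 4 tick(4): ref=16.0000 raw=[17.1000 32.0000 24.0000 17.6000]
After op 5 tick(10): ref=26.0000 raw=[28.1000 52.0000 39.0000 28.6000]
After op 6 tick(1): ref=27.0000 raw=[29.2000 54.0000 40.5000 29.7000]
After op 7 sync(1): ref=27.0000 raw=[29.2000 27.0000 40.5000 29.7000]
After op 8 tick(1): ref=28.0000 raw=[30.3000 29.0000 42.0000 30.8000]
Wrap final raw readings (mod 60): 30.3000 mod 60 = 30.3000; 29.0000 mod 60 = 29.0000; 42.0000 mod 60 = 42.0000; 30.8000 mod 60 = 30.8000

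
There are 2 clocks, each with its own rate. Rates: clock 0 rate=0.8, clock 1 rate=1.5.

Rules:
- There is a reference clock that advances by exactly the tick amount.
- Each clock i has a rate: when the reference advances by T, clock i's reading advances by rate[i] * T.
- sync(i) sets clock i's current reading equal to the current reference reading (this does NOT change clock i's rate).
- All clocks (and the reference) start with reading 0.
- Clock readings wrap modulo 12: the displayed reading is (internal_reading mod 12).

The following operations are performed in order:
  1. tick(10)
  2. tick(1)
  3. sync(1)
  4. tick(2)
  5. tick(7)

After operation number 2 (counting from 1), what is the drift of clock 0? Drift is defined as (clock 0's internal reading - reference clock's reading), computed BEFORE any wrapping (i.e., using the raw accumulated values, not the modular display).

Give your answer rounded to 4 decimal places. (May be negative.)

After op 1 tick(10): ref=10.0000 raw=[8.0000 15.0000]
After op 2 tick(1): ref=11.0000 raw=[8.8000 16.5000]
Drift of clock 0 after op 2: 8.8000 - 11.0000 = -2.2000

Answer: -2.2000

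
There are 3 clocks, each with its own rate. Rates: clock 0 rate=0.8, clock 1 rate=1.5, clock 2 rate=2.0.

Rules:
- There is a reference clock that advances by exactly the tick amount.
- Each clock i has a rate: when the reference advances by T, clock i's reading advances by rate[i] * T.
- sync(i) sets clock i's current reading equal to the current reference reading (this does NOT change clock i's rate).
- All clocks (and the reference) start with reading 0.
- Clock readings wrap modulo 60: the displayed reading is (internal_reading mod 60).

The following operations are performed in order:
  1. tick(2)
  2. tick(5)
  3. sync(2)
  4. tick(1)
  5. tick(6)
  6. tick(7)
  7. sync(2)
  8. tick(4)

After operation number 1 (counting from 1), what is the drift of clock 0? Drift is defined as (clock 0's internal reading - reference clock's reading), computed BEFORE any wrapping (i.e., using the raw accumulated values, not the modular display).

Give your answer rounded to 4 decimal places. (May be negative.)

Answer: -0.4000

Derivation:
After op 1 tick(2): ref=2.0000 raw=[1.6000 3.0000 4.0000]
Drift of clock 0 after op 1: 1.6000 - 2.0000 = -0.4000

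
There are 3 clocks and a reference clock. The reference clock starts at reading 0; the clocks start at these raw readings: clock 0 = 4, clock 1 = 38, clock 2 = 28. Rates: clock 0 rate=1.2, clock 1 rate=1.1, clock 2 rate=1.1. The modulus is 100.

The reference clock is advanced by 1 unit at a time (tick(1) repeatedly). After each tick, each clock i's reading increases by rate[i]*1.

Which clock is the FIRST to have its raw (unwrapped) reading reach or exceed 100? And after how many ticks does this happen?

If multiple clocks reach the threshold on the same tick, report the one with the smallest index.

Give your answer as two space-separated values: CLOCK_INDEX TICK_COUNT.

Answer: 1 57

Derivation:
clock 0: start=4, rate=1.2, needs 100-4 = 96; ticks = ceil(96/1.2) = ceil(80.0000) = 80; reading at tick 80 = 4 + 1.2*80 = 100.0000
clock 1: start=38, rate=1.1, needs 100-38 = 62; ticks = ceil(62/1.1) = ceil(56.3636) = 57; reading at tick 57 = 38 + 1.1*57 = 100.7000
clock 2: start=28, rate=1.1, needs 100-28 = 72; ticks = ceil(72/1.1) = ceil(65.4545) = 66; reading at tick 66 = 28 + 1.1*66 = 100.6000
Minimum tick count = 57; winners = [1]; smallest index = 1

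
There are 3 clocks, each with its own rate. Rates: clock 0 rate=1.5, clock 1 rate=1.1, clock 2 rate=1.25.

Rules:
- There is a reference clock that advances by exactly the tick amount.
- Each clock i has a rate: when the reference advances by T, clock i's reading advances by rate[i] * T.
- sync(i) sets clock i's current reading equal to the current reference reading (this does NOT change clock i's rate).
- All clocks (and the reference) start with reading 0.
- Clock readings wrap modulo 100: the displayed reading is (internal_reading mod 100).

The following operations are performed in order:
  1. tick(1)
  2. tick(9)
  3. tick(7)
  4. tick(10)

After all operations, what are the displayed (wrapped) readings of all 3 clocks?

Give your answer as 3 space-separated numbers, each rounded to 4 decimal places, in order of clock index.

After op 1 tick(1): ref=1.0000 raw=[1.5000 1.1000 1.2500]
After op 2 tick(9): ref=10.0000 raw=[15.0000 11.0000 12.5000]
After op 3 tick(7): ref=17.0000 raw=[25.5000 18.7000 21.2500]
After op 4 tick(10): ref=27.0000 raw=[40.5000 29.7000 33.7500]
Wrap final raw readings (mod 100): 40.5000 mod 100 = 40.5000; 29.7000 mod 100 = 29.7000; 33.7500 mod 100 = 33.7500

Answer: 40.5000 29.7000 33.7500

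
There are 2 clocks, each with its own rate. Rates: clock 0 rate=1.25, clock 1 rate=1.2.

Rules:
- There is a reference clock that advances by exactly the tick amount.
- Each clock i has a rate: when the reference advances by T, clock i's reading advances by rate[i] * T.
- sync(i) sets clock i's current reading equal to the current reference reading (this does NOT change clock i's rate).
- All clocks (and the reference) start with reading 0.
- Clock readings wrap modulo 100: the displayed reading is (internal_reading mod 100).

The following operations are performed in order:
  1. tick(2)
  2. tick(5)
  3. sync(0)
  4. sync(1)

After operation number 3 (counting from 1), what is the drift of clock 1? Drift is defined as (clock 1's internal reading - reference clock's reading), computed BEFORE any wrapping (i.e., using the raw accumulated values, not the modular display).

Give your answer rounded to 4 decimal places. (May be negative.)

Answer: 1.4000

Derivation:
After op 1 tick(2): ref=2.0000 raw=[2.5000 2.4000]
After op 2 tick(5): ref=7.0000 raw=[8.7500 8.4000]
After op 3 sync(0): ref=7.0000 raw=[7.0000 8.4000]
Drift of clock 1 after op 3: 8.4000 - 7.0000 = 1.4000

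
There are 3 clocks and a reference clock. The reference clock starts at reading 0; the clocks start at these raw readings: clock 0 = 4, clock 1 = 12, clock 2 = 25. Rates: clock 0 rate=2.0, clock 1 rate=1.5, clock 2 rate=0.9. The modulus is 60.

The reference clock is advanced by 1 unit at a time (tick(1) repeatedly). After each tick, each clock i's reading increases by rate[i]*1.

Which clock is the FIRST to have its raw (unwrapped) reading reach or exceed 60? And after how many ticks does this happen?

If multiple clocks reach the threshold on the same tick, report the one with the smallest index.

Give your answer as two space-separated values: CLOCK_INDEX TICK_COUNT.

Answer: 0 28

Derivation:
clock 0: start=4, rate=2.0, needs 60-4 = 56; ticks = ceil(56/2.0) = ceil(28.0000) = 28; reading at tick 28 = 4 + 2.0*28 = 60.0000
clock 1: start=12, rate=1.5, needs 60-12 = 48; ticks = ceil(48/1.5) = ceil(32.0000) = 32; reading at tick 32 = 12 + 1.5*32 = 60.0000
clock 2: start=25, rate=0.9, needs 60-25 = 35; ticks = ceil(35/0.9) = ceil(38.8889) = 39; reading at tick 39 = 25 + 0.9*39 = 60.1000
Minimum tick count = 28; winners = [0]; smallest index = 0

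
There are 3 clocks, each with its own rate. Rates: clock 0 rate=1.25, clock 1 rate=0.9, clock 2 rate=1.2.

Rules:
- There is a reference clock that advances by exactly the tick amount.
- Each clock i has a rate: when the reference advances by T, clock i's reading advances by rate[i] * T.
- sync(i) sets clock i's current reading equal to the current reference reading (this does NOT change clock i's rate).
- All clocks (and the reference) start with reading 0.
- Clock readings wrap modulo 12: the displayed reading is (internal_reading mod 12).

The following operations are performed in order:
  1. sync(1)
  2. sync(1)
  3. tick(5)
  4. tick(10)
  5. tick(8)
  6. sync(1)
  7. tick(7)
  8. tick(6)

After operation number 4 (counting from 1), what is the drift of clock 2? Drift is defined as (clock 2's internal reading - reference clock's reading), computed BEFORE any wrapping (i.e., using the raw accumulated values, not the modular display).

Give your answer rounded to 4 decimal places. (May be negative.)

After op 1 sync(1): ref=0.0000 raw=[0.0000 0.0000 0.0000]
After op 2 sync(1): ref=0.0000 raw=[0.0000 0.0000 0.0000]
After op 3 tick(5): ref=5.0000 raw=[6.2500 4.5000 6.0000]
After op 4 tick(10): ref=15.0000 raw=[18.7500 13.5000 18.0000]
Drift of clock 2 after op 4: 18.0000 - 15.0000 = 3.0000

Answer: 3.0000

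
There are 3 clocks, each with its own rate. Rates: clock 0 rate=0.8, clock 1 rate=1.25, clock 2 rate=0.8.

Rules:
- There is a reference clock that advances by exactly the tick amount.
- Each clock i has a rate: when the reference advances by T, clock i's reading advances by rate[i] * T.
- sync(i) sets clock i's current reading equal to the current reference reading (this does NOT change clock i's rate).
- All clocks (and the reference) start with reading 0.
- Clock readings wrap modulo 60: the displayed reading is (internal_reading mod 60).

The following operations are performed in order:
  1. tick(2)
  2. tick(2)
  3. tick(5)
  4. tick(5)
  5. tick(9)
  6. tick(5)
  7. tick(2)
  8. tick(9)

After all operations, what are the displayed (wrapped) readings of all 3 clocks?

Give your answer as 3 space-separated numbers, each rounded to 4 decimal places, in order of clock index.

After op 1 tick(2): ref=2.0000 raw=[1.6000 2.5000 1.6000]
After op 2 tick(2): ref=4.0000 raw=[3.2000 5.0000 3.2000]
After op 3 tick(5): ref=9.0000 raw=[7.2000 11.2500 7.2000]
After op 4 tick(5): ref=14.0000 raw=[11.2000 17.5000 11.2000]
After op 5 tick(9): ref=23.0000 raw=[18.4000 28.7500 18.4000]
After op 6 tick(5): ref=28.0000 raw=[22.4000 35.0000 22.4000]
After op 7 tick(2): ref=30.0000 raw=[24.0000 37.5000 24.0000]
After op 8 tick(9): ref=39.0000 raw=[31.2000 48.7500 31.2000]
Wrap final raw readings (mod 60): 31.2000 mod 60 = 31.2000; 48.7500 mod 60 = 48.7500; 31.2000 mod 60 = 31.2000

Answer: 31.2000 48.7500 31.2000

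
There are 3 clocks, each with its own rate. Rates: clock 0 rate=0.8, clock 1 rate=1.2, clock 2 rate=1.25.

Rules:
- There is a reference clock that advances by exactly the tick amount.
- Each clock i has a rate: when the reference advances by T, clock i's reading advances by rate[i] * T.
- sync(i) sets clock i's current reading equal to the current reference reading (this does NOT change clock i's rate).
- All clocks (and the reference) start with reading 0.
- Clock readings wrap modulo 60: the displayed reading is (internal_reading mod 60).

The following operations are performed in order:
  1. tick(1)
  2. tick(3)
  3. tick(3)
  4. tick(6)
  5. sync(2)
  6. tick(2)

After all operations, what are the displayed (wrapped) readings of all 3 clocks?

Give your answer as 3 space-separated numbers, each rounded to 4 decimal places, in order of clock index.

After op 1 tick(1): ref=1.0000 raw=[0.8000 1.2000 1.2500]
After op 2 tick(3): ref=4.0000 raw=[3.2000 4.8000 5.0000]
After op 3 tick(3): ref=7.0000 raw=[5.6000 8.4000 8.7500]
After op 4 tick(6): ref=13.0000 raw=[10.4000 15.6000 16.2500]
After op 5 sync(2): ref=13.0000 raw=[10.4000 15.6000 13.0000]
After op 6 tick(2): ref=15.0000 raw=[12.0000 18.0000 15.5000]
Wrap final raw readings (mod 60): 12.0000 mod 60 = 12.0000; 18.0000 mod 60 = 18.0000; 15.5000 mod 60 = 15.5000

Answer: 12.0000 18.0000 15.5000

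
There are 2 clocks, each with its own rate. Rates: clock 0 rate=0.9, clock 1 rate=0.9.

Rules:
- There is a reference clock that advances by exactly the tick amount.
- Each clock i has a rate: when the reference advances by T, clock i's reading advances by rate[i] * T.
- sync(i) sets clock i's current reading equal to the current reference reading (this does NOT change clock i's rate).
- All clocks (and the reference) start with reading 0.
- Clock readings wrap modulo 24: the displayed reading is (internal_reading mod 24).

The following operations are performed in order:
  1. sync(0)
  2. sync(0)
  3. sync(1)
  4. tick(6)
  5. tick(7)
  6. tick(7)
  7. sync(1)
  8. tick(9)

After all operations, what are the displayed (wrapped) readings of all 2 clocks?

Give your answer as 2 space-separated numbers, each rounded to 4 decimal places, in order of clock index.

Answer: 2.1000 4.1000

Derivation:
After op 1 sync(0): ref=0.0000 raw=[0.0000 0.0000]
After op 2 sync(0): ref=0.0000 raw=[0.0000 0.0000]
After op 3 sync(1): ref=0.0000 raw=[0.0000 0.0000]
After op 4 tick(6): ref=6.0000 raw=[5.4000 5.4000]
After op 5 tick(7): ref=13.0000 raw=[11.7000 11.7000]
After op 6 tick(7): ref=20.0000 raw=[18.0000 18.0000]
After op 7 sync(1): ref=20.0000 raw=[18.0000 20.0000]
After op 8 tick(9): ref=29.0000 raw=[26.1000 28.1000]
Wrap final raw readings (mod 24): 26.1000 mod 24 = 2.1000; 28.1000 mod 24 = 4.1000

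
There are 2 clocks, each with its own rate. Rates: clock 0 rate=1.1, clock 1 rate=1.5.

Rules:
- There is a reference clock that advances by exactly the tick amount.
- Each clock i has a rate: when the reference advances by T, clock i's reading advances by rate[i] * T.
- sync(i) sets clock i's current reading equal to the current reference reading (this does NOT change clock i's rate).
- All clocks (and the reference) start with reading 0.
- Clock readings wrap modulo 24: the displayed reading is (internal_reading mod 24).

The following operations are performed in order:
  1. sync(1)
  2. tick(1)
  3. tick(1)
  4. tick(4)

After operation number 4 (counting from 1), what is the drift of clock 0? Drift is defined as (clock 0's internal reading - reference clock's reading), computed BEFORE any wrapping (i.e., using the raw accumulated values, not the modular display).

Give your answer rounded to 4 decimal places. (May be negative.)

After op 1 sync(1): ref=0.0000 raw=[0.0000 0.0000]
After op 2 tick(1): ref=1.0000 raw=[1.1000 1.5000]
After op 3 tick(1): ref=2.0000 raw=[2.2000 3.0000]
After op 4 tick(4): ref=6.0000 raw=[6.6000 9.0000]
Drift of clock 0 after op 4: 6.6000 - 6.0000 = 0.6000

Answer: 0.6000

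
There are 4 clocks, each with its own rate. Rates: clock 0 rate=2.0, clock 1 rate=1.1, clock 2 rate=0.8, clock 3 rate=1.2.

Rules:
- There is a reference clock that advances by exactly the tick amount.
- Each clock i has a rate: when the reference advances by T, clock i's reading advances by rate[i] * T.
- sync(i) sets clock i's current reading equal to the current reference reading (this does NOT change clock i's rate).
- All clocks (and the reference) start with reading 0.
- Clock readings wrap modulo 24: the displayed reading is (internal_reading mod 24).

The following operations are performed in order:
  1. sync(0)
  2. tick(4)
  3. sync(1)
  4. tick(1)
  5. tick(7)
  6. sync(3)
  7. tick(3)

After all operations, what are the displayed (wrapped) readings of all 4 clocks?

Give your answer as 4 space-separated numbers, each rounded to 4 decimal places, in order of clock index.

After op 1 sync(0): ref=0.0000 raw=[0.0000 0.0000 0.0000 0.0000]
After op 2 tick(4): ref=4.0000 raw=[8.0000 4.4000 3.2000 4.8000]
After op 3 sync(1): ref=4.0000 raw=[8.0000 4.0000 3.2000 4.8000]
After op 4 tick(1): ref=5.0000 raw=[10.0000 5.1000 4.0000 6.0000]
After op 5 tick(7): ref=12.0000 raw=[24.0000 12.8000 9.6000 14.4000]
After op 6 sync(3): ref=12.0000 raw=[24.0000 12.8000 9.6000 12.0000]
After op 7 tick(3): ref=15.0000 raw=[30.0000 16.1000 12.0000 15.6000]
Wrap final raw readings (mod 24): 30.0000 mod 24 = 6.0000; 16.1000 mod 24 = 16.1000; 12.0000 mod 24 = 12.0000; 15.6000 mod 24 = 15.6000

Answer: 6.0000 16.1000 12.0000 15.6000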